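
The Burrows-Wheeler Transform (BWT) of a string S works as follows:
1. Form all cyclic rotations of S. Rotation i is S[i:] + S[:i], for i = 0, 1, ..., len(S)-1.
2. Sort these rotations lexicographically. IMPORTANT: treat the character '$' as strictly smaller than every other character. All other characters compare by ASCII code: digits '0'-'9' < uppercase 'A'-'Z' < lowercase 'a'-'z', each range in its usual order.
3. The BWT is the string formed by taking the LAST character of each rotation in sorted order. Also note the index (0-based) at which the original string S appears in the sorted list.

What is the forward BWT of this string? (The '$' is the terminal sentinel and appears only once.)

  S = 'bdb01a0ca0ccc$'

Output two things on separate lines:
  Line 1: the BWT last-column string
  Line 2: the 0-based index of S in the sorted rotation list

All 14 rotations (rotation i = S[i:]+S[:i]):
  rot[0] = bdb01a0ca0ccc$
  rot[1] = db01a0ca0ccc$b
  rot[2] = b01a0ca0ccc$bd
  rot[3] = 01a0ca0ccc$bdb
  rot[4] = 1a0ca0ccc$bdb0
  rot[5] = a0ca0ccc$bdb01
  rot[6] = 0ca0ccc$bdb01a
  rot[7] = ca0ccc$bdb01a0
  rot[8] = a0ccc$bdb01a0c
  rot[9] = 0ccc$bdb01a0ca
  rot[10] = ccc$bdb01a0ca0
  rot[11] = cc$bdb01a0ca0c
  rot[12] = c$bdb01a0ca0cc
  rot[13] = $bdb01a0ca0ccc
Sorted (with $ < everything):
  sorted[0] = $bdb01a0ca0ccc  (last char: 'c')
  sorted[1] = 01a0ca0ccc$bdb  (last char: 'b')
  sorted[2] = 0ca0ccc$bdb01a  (last char: 'a')
  sorted[3] = 0ccc$bdb01a0ca  (last char: 'a')
  sorted[4] = 1a0ca0ccc$bdb0  (last char: '0')
  sorted[5] = a0ca0ccc$bdb01  (last char: '1')
  sorted[6] = a0ccc$bdb01a0c  (last char: 'c')
  sorted[7] = b01a0ca0ccc$bd  (last char: 'd')
  sorted[8] = bdb01a0ca0ccc$  (last char: '$')
  sorted[9] = c$bdb01a0ca0cc  (last char: 'c')
  sorted[10] = ca0ccc$bdb01a0  (last char: '0')
  sorted[11] = cc$bdb01a0ca0c  (last char: 'c')
  sorted[12] = ccc$bdb01a0ca0  (last char: '0')
  sorted[13] = db01a0ca0ccc$b  (last char: 'b')
Last column: cbaa01cd$c0c0b
Original string S is at sorted index 8

Answer: cbaa01cd$c0c0b
8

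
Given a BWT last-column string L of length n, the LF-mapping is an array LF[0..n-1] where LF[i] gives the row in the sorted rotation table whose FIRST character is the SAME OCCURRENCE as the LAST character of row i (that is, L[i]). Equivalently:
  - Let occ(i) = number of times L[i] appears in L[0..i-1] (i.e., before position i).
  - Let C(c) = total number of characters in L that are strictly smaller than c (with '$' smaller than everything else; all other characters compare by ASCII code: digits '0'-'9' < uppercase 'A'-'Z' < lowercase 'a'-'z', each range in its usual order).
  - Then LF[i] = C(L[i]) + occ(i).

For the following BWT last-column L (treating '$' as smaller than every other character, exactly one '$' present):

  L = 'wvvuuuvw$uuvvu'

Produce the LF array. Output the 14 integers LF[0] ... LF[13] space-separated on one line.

Char counts: '$':1, 'u':6, 'v':5, 'w':2
C (first-col start): C('$')=0, C('u')=1, C('v')=7, C('w')=12
L[0]='w': occ=0, LF[0]=C('w')+0=12+0=12
L[1]='v': occ=0, LF[1]=C('v')+0=7+0=7
L[2]='v': occ=1, LF[2]=C('v')+1=7+1=8
L[3]='u': occ=0, LF[3]=C('u')+0=1+0=1
L[4]='u': occ=1, LF[4]=C('u')+1=1+1=2
L[5]='u': occ=2, LF[5]=C('u')+2=1+2=3
L[6]='v': occ=2, LF[6]=C('v')+2=7+2=9
L[7]='w': occ=1, LF[7]=C('w')+1=12+1=13
L[8]='$': occ=0, LF[8]=C('$')+0=0+0=0
L[9]='u': occ=3, LF[9]=C('u')+3=1+3=4
L[10]='u': occ=4, LF[10]=C('u')+4=1+4=5
L[11]='v': occ=3, LF[11]=C('v')+3=7+3=10
L[12]='v': occ=4, LF[12]=C('v')+4=7+4=11
L[13]='u': occ=5, LF[13]=C('u')+5=1+5=6

Answer: 12 7 8 1 2 3 9 13 0 4 5 10 11 6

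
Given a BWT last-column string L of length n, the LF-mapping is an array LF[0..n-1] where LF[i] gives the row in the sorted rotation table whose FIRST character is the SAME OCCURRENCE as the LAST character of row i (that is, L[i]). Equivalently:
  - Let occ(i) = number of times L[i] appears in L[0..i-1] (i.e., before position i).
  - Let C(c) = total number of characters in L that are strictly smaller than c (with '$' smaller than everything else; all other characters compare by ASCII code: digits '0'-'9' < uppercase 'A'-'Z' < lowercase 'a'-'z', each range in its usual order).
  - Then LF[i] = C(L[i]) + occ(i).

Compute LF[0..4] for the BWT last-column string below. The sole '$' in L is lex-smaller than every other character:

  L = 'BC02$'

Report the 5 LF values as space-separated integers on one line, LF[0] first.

Answer: 3 4 1 2 0

Derivation:
Char counts: '$':1, '0':1, '2':1, 'B':1, 'C':1
C (first-col start): C('$')=0, C('0')=1, C('2')=2, C('B')=3, C('C')=4
L[0]='B': occ=0, LF[0]=C('B')+0=3+0=3
L[1]='C': occ=0, LF[1]=C('C')+0=4+0=4
L[2]='0': occ=0, LF[2]=C('0')+0=1+0=1
L[3]='2': occ=0, LF[3]=C('2')+0=2+0=2
L[4]='$': occ=0, LF[4]=C('$')+0=0+0=0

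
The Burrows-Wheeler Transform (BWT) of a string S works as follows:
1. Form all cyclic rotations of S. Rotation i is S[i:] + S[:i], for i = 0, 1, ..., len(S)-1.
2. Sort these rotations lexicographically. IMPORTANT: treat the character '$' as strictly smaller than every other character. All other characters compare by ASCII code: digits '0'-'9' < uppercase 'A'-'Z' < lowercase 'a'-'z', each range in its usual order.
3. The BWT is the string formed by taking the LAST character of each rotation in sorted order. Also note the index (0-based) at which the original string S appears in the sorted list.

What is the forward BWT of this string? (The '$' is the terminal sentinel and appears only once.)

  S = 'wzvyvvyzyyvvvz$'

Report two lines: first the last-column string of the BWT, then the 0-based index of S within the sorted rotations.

All 15 rotations (rotation i = S[i:]+S[:i]):
  rot[0] = wzvyvvyzyyvvvz$
  rot[1] = zvyvvyzyyvvvz$w
  rot[2] = vyvvyzyyvvvz$wz
  rot[3] = yvvyzyyvvvz$wzv
  rot[4] = vvyzyyvvvz$wzvy
  rot[5] = vyzyyvvvz$wzvyv
  rot[6] = yzyyvvvz$wzvyvv
  rot[7] = zyyvvvz$wzvyvvy
  rot[8] = yyvvvz$wzvyvvyz
  rot[9] = yvvvz$wzvyvvyzy
  rot[10] = vvvz$wzvyvvyzyy
  rot[11] = vvz$wzvyvvyzyyv
  rot[12] = vz$wzvyvvyzyyvv
  rot[13] = z$wzvyvvyzyyvvv
  rot[14] = $wzvyvvyzyyvvvz
Sorted (with $ < everything):
  sorted[0] = $wzvyvvyzyyvvvz  (last char: 'z')
  sorted[1] = vvvz$wzvyvvyzyy  (last char: 'y')
  sorted[2] = vvyzyyvvvz$wzvy  (last char: 'y')
  sorted[3] = vvz$wzvyvvyzyyv  (last char: 'v')
  sorted[4] = vyvvyzyyvvvz$wz  (last char: 'z')
  sorted[5] = vyzyyvvvz$wzvyv  (last char: 'v')
  sorted[6] = vz$wzvyvvyzyyvv  (last char: 'v')
  sorted[7] = wzvyvvyzyyvvvz$  (last char: '$')
  sorted[8] = yvvvz$wzvyvvyzy  (last char: 'y')
  sorted[9] = yvvyzyyvvvz$wzv  (last char: 'v')
  sorted[10] = yyvvvz$wzvyvvyz  (last char: 'z')
  sorted[11] = yzyyvvvz$wzvyvv  (last char: 'v')
  sorted[12] = z$wzvyvvyzyyvvv  (last char: 'v')
  sorted[13] = zvyvvyzyyvvvz$w  (last char: 'w')
  sorted[14] = zyyvvvz$wzvyvvy  (last char: 'y')
Last column: zyyvzvv$yvzvvwy
Original string S is at sorted index 7

Answer: zyyvzvv$yvzvvwy
7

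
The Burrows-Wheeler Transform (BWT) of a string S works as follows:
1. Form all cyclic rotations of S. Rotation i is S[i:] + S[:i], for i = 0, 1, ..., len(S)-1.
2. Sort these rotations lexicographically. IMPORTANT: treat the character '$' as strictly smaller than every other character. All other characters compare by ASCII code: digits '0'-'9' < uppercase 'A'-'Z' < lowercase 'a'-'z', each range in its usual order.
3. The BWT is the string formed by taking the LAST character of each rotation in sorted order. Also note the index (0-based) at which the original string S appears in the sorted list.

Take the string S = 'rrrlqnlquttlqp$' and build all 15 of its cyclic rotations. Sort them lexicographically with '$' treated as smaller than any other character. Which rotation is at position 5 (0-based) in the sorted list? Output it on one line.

Answer: p$rrrlqnlquttlq

Derivation:
All 15 rotations (rotation i = S[i:]+S[:i]):
  rot[0] = rrrlqnlquttlqp$
  rot[1] = rrlqnlquttlqp$r
  rot[2] = rlqnlquttlqp$rr
  rot[3] = lqnlquttlqp$rrr
  rot[4] = qnlquttlqp$rrrl
  rot[5] = nlquttlqp$rrrlq
  rot[6] = lquttlqp$rrrlqn
  rot[7] = quttlqp$rrrlqnl
  rot[8] = uttlqp$rrrlqnlq
  rot[9] = ttlqp$rrrlqnlqu
  rot[10] = tlqp$rrrlqnlqut
  rot[11] = lqp$rrrlqnlqutt
  rot[12] = qp$rrrlqnlquttl
  rot[13] = p$rrrlqnlquttlq
  rot[14] = $rrrlqnlquttlqp
Sorted (with $ < everything):
  sorted[0] = $rrrlqnlquttlqp
  sorted[1] = lqnlquttlqp$rrr
  sorted[2] = lqp$rrrlqnlqutt
  sorted[3] = lquttlqp$rrrlqn
  sorted[4] = nlquttlqp$rrrlq
  sorted[5] = p$rrrlqnlquttlq
  sorted[6] = qnlquttlqp$rrrl
  sorted[7] = qp$rrrlqnlquttl
  sorted[8] = quttlqp$rrrlqnl
  sorted[9] = rlqnlquttlqp$rr
  sorted[10] = rrlqnlquttlqp$r
  sorted[11] = rrrlqnlquttlqp$
  sorted[12] = tlqp$rrrlqnlqut
  sorted[13] = ttlqp$rrrlqnlqu
  sorted[14] = uttlqp$rrrlqnlq
sorted[5] = p$rrrlqnlquttlq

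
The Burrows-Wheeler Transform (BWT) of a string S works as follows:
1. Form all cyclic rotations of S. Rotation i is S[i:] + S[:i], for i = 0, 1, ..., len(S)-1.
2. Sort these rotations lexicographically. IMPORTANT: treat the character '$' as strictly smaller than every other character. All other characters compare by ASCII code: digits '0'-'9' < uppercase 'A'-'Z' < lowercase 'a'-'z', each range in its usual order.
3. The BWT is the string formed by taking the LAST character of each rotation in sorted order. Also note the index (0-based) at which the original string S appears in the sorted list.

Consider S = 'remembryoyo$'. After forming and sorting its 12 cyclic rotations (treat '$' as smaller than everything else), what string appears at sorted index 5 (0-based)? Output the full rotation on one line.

All 12 rotations (rotation i = S[i:]+S[:i]):
  rot[0] = remembryoyo$
  rot[1] = emembryoyo$r
  rot[2] = membryoyo$re
  rot[3] = embryoyo$rem
  rot[4] = mbryoyo$reme
  rot[5] = bryoyo$remem
  rot[6] = ryoyo$rememb
  rot[7] = yoyo$remembr
  rot[8] = oyo$remembry
  rot[9] = yo$remembryo
  rot[10] = o$remembryoy
  rot[11] = $remembryoyo
Sorted (with $ < everything):
  sorted[0] = $remembryoyo
  sorted[1] = bryoyo$remem
  sorted[2] = embryoyo$rem
  sorted[3] = emembryoyo$r
  sorted[4] = mbryoyo$reme
  sorted[5] = membryoyo$re
  sorted[6] = o$remembryoy
  sorted[7] = oyo$remembry
  sorted[8] = remembryoyo$
  sorted[9] = ryoyo$rememb
  sorted[10] = yo$remembryo
  sorted[11] = yoyo$remembr
sorted[5] = membryoyo$re

Answer: membryoyo$re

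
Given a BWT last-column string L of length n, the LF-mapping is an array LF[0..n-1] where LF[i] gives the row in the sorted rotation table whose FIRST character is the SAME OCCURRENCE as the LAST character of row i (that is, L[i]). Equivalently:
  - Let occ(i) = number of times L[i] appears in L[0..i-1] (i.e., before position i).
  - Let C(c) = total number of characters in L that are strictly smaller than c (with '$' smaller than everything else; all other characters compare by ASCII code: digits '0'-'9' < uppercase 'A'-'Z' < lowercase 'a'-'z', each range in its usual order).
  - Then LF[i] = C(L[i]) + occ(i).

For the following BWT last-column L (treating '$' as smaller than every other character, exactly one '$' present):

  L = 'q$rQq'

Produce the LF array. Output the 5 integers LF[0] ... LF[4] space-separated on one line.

Char counts: '$':1, 'Q':1, 'q':2, 'r':1
C (first-col start): C('$')=0, C('Q')=1, C('q')=2, C('r')=4
L[0]='q': occ=0, LF[0]=C('q')+0=2+0=2
L[1]='$': occ=0, LF[1]=C('$')+0=0+0=0
L[2]='r': occ=0, LF[2]=C('r')+0=4+0=4
L[3]='Q': occ=0, LF[3]=C('Q')+0=1+0=1
L[4]='q': occ=1, LF[4]=C('q')+1=2+1=3

Answer: 2 0 4 1 3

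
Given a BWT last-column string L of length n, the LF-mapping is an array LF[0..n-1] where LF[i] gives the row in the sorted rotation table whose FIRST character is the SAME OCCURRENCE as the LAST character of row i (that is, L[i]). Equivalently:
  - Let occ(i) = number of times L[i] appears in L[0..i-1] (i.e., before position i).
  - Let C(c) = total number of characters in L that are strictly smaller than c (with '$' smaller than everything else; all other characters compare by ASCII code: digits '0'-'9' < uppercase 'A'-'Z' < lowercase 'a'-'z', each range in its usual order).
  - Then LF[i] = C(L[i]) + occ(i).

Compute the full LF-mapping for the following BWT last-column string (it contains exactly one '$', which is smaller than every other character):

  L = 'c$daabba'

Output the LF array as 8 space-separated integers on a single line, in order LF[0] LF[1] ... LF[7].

Char counts: '$':1, 'a':3, 'b':2, 'c':1, 'd':1
C (first-col start): C('$')=0, C('a')=1, C('b')=4, C('c')=6, C('d')=7
L[0]='c': occ=0, LF[0]=C('c')+0=6+0=6
L[1]='$': occ=0, LF[1]=C('$')+0=0+0=0
L[2]='d': occ=0, LF[2]=C('d')+0=7+0=7
L[3]='a': occ=0, LF[3]=C('a')+0=1+0=1
L[4]='a': occ=1, LF[4]=C('a')+1=1+1=2
L[5]='b': occ=0, LF[5]=C('b')+0=4+0=4
L[6]='b': occ=1, LF[6]=C('b')+1=4+1=5
L[7]='a': occ=2, LF[7]=C('a')+2=1+2=3

Answer: 6 0 7 1 2 4 5 3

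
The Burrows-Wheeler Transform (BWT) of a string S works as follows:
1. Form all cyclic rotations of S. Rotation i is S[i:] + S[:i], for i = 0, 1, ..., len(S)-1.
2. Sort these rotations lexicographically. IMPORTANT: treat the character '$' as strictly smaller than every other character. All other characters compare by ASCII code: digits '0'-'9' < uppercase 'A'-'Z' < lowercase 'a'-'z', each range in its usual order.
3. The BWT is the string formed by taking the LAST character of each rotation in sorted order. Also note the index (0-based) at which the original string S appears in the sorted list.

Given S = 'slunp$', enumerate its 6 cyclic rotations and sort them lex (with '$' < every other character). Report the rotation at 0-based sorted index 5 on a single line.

Answer: unp$sl

Derivation:
All 6 rotations (rotation i = S[i:]+S[:i]):
  rot[0] = slunp$
  rot[1] = lunp$s
  rot[2] = unp$sl
  rot[3] = np$slu
  rot[4] = p$slun
  rot[5] = $slunp
Sorted (with $ < everything):
  sorted[0] = $slunp
  sorted[1] = lunp$s
  sorted[2] = np$slu
  sorted[3] = p$slun
  sorted[4] = slunp$
  sorted[5] = unp$sl
sorted[5] = unp$sl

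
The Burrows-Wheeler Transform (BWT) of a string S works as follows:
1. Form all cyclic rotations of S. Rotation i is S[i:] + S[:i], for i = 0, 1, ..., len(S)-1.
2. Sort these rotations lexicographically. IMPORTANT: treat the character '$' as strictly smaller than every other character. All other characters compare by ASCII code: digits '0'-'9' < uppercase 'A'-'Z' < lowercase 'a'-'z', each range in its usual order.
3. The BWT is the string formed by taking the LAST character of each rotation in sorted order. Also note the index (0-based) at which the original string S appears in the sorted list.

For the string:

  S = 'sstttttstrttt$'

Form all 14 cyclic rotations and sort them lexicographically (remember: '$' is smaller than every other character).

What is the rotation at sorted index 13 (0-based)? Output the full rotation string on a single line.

All 14 rotations (rotation i = S[i:]+S[:i]):
  rot[0] = sstttttstrttt$
  rot[1] = stttttstrttt$s
  rot[2] = tttttstrttt$ss
  rot[3] = ttttstrttt$sst
  rot[4] = tttstrttt$sstt
  rot[5] = ttstrttt$ssttt
  rot[6] = tstrttt$sstttt
  rot[7] = strttt$ssttttt
  rot[8] = trttt$ssttttts
  rot[9] = rttt$sstttttst
  rot[10] = ttt$sstttttstr
  rot[11] = tt$sstttttstrt
  rot[12] = t$sstttttstrtt
  rot[13] = $sstttttstrttt
Sorted (with $ < everything):
  sorted[0] = $sstttttstrttt
  sorted[1] = rttt$sstttttst
  sorted[2] = sstttttstrttt$
  sorted[3] = strttt$ssttttt
  sorted[4] = stttttstrttt$s
  sorted[5] = t$sstttttstrtt
  sorted[6] = trttt$ssttttts
  sorted[7] = tstrttt$sstttt
  sorted[8] = tt$sstttttstrt
  sorted[9] = ttstrttt$ssttt
  sorted[10] = ttt$sstttttstr
  sorted[11] = tttstrttt$sstt
  sorted[12] = ttttstrttt$sst
  sorted[13] = tttttstrttt$ss
sorted[13] = tttttstrttt$ss

Answer: tttttstrttt$ss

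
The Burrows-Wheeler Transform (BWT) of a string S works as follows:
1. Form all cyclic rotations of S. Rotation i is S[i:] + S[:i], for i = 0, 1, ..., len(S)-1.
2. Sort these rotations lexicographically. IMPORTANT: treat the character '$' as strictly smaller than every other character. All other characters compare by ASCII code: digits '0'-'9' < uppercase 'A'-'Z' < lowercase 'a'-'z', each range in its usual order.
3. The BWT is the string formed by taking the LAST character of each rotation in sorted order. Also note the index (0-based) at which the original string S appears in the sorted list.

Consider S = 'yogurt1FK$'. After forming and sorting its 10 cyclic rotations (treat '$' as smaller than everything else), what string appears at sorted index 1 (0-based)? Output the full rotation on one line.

All 10 rotations (rotation i = S[i:]+S[:i]):
  rot[0] = yogurt1FK$
  rot[1] = ogurt1FK$y
  rot[2] = gurt1FK$yo
  rot[3] = urt1FK$yog
  rot[4] = rt1FK$yogu
  rot[5] = t1FK$yogur
  rot[6] = 1FK$yogurt
  rot[7] = FK$yogurt1
  rot[8] = K$yogurt1F
  rot[9] = $yogurt1FK
Sorted (with $ < everything):
  sorted[0] = $yogurt1FK
  sorted[1] = 1FK$yogurt
  sorted[2] = FK$yogurt1
  sorted[3] = K$yogurt1F
  sorted[4] = gurt1FK$yo
  sorted[5] = ogurt1FK$y
  sorted[6] = rt1FK$yogu
  sorted[7] = t1FK$yogur
  sorted[8] = urt1FK$yog
  sorted[9] = yogurt1FK$
sorted[1] = 1FK$yogurt

Answer: 1FK$yogurt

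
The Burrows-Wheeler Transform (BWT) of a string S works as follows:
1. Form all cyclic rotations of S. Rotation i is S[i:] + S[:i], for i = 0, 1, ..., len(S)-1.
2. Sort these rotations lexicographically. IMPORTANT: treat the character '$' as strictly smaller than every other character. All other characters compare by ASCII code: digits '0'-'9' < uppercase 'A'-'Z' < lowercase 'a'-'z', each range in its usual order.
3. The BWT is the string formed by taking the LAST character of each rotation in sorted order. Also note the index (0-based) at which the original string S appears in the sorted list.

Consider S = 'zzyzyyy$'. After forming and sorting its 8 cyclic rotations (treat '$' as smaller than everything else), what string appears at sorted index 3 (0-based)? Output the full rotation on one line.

All 8 rotations (rotation i = S[i:]+S[:i]):
  rot[0] = zzyzyyy$
  rot[1] = zyzyyy$z
  rot[2] = yzyyy$zz
  rot[3] = zyyy$zzy
  rot[4] = yyy$zzyz
  rot[5] = yy$zzyzy
  rot[6] = y$zzyzyy
  rot[7] = $zzyzyyy
Sorted (with $ < everything):
  sorted[0] = $zzyzyyy
  sorted[1] = y$zzyzyy
  sorted[2] = yy$zzyzy
  sorted[3] = yyy$zzyz
  sorted[4] = yzyyy$zz
  sorted[5] = zyyy$zzy
  sorted[6] = zyzyyy$z
  sorted[7] = zzyzyyy$
sorted[3] = yyy$zzyz

Answer: yyy$zzyz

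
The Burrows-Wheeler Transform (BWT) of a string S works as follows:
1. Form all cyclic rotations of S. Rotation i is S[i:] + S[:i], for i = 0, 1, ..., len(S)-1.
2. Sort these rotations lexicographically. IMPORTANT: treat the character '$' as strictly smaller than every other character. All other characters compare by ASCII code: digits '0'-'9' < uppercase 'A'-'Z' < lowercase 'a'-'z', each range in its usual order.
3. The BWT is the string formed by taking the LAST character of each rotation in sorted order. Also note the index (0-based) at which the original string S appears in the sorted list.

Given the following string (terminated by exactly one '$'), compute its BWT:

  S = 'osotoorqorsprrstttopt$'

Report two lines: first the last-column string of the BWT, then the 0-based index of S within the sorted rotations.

Answer: tttoq$ssoropororrpotts
5

Derivation:
All 22 rotations (rotation i = S[i:]+S[:i]):
  rot[0] = osotoorqorsprrstttopt$
  rot[1] = sotoorqorsprrstttopt$o
  rot[2] = otoorqorsprrstttopt$os
  rot[3] = toorqorsprrstttopt$oso
  rot[4] = oorqorsprrstttopt$osot
  rot[5] = orqorsprrstttopt$osoto
  rot[6] = rqorsprrstttopt$osotoo
  rot[7] = qorsprrstttopt$osotoor
  rot[8] = orsprrstttopt$osotoorq
  rot[9] = rsprrstttopt$osotoorqo
  rot[10] = sprrstttopt$osotoorqor
  rot[11] = prrstttopt$osotoorqors
  rot[12] = rrstttopt$osotoorqorsp
  rot[13] = rstttopt$osotoorqorspr
  rot[14] = stttopt$osotoorqorsprr
  rot[15] = tttopt$osotoorqorsprrs
  rot[16] = ttopt$osotoorqorsprrst
  rot[17] = topt$osotoorqorsprrstt
  rot[18] = opt$osotoorqorsprrsttt
  rot[19] = pt$osotoorqorsprrsttto
  rot[20] = t$osotoorqorsprrstttop
  rot[21] = $osotoorqorsprrstttopt
Sorted (with $ < everything):
  sorted[0] = $osotoorqorsprrstttopt  (last char: 't')
  sorted[1] = oorqorsprrstttopt$osot  (last char: 't')
  sorted[2] = opt$osotoorqorsprrsttt  (last char: 't')
  sorted[3] = orqorsprrstttopt$osoto  (last char: 'o')
  sorted[4] = orsprrstttopt$osotoorq  (last char: 'q')
  sorted[5] = osotoorqorsprrstttopt$  (last char: '$')
  sorted[6] = otoorqorsprrstttopt$os  (last char: 's')
  sorted[7] = prrstttopt$osotoorqors  (last char: 's')
  sorted[8] = pt$osotoorqorsprrsttto  (last char: 'o')
  sorted[9] = qorsprrstttopt$osotoor  (last char: 'r')
  sorted[10] = rqorsprrstttopt$osotoo  (last char: 'o')
  sorted[11] = rrstttopt$osotoorqorsp  (last char: 'p')
  sorted[12] = rsprrstttopt$osotoorqo  (last char: 'o')
  sorted[13] = rstttopt$osotoorqorspr  (last char: 'r')
  sorted[14] = sotoorqorsprrstttopt$o  (last char: 'o')
  sorted[15] = sprrstttopt$osotoorqor  (last char: 'r')
  sorted[16] = stttopt$osotoorqorsprr  (last char: 'r')
  sorted[17] = t$osotoorqorsprrstttop  (last char: 'p')
  sorted[18] = toorqorsprrstttopt$oso  (last char: 'o')
  sorted[19] = topt$osotoorqorsprrstt  (last char: 't')
  sorted[20] = ttopt$osotoorqorsprrst  (last char: 't')
  sorted[21] = tttopt$osotoorqorsprrs  (last char: 's')
Last column: tttoq$ssoropororrpotts
Original string S is at sorted index 5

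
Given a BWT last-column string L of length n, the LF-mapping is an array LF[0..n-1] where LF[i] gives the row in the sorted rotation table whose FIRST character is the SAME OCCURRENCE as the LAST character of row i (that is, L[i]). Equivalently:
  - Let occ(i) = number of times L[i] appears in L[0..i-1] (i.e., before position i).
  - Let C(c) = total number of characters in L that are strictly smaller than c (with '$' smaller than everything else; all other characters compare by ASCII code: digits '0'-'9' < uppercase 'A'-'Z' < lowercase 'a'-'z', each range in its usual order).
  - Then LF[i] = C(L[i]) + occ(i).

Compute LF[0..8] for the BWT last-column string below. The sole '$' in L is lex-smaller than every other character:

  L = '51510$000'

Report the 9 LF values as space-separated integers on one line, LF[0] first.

Answer: 7 5 8 6 1 0 2 3 4

Derivation:
Char counts: '$':1, '0':4, '1':2, '5':2
C (first-col start): C('$')=0, C('0')=1, C('1')=5, C('5')=7
L[0]='5': occ=0, LF[0]=C('5')+0=7+0=7
L[1]='1': occ=0, LF[1]=C('1')+0=5+0=5
L[2]='5': occ=1, LF[2]=C('5')+1=7+1=8
L[3]='1': occ=1, LF[3]=C('1')+1=5+1=6
L[4]='0': occ=0, LF[4]=C('0')+0=1+0=1
L[5]='$': occ=0, LF[5]=C('$')+0=0+0=0
L[6]='0': occ=1, LF[6]=C('0')+1=1+1=2
L[7]='0': occ=2, LF[7]=C('0')+2=1+2=3
L[8]='0': occ=3, LF[8]=C('0')+3=1+3=4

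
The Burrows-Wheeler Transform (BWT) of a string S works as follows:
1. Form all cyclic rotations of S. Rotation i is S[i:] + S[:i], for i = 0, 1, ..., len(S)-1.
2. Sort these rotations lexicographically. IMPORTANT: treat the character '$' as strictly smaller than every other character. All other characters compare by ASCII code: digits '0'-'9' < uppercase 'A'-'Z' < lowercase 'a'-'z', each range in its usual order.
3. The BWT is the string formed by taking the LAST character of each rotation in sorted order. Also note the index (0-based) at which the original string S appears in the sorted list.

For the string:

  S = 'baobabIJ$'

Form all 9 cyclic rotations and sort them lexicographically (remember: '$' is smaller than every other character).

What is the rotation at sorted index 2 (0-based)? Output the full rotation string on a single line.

All 9 rotations (rotation i = S[i:]+S[:i]):
  rot[0] = baobabIJ$
  rot[1] = aobabIJ$b
  rot[2] = obabIJ$ba
  rot[3] = babIJ$bao
  rot[4] = abIJ$baob
  rot[5] = bIJ$baoba
  rot[6] = IJ$baobab
  rot[7] = J$baobabI
  rot[8] = $baobabIJ
Sorted (with $ < everything):
  sorted[0] = $baobabIJ
  sorted[1] = IJ$baobab
  sorted[2] = J$baobabI
  sorted[3] = abIJ$baob
  sorted[4] = aobabIJ$b
  sorted[5] = bIJ$baoba
  sorted[6] = babIJ$bao
  sorted[7] = baobabIJ$
  sorted[8] = obabIJ$ba
sorted[2] = J$baobabI

Answer: J$baobabI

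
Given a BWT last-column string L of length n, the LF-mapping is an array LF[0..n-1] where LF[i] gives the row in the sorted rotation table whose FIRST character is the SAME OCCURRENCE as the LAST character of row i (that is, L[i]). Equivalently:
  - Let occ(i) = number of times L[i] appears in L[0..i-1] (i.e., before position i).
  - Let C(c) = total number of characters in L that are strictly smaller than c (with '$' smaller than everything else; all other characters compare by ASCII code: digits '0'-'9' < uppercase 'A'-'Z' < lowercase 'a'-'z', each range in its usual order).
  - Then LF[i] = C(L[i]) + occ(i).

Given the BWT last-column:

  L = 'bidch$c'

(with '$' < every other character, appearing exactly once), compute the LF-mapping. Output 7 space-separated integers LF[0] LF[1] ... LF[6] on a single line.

Answer: 1 6 4 2 5 0 3

Derivation:
Char counts: '$':1, 'b':1, 'c':2, 'd':1, 'h':1, 'i':1
C (first-col start): C('$')=0, C('b')=1, C('c')=2, C('d')=4, C('h')=5, C('i')=6
L[0]='b': occ=0, LF[0]=C('b')+0=1+0=1
L[1]='i': occ=0, LF[1]=C('i')+0=6+0=6
L[2]='d': occ=0, LF[2]=C('d')+0=4+0=4
L[3]='c': occ=0, LF[3]=C('c')+0=2+0=2
L[4]='h': occ=0, LF[4]=C('h')+0=5+0=5
L[5]='$': occ=0, LF[5]=C('$')+0=0+0=0
L[6]='c': occ=1, LF[6]=C('c')+1=2+1=3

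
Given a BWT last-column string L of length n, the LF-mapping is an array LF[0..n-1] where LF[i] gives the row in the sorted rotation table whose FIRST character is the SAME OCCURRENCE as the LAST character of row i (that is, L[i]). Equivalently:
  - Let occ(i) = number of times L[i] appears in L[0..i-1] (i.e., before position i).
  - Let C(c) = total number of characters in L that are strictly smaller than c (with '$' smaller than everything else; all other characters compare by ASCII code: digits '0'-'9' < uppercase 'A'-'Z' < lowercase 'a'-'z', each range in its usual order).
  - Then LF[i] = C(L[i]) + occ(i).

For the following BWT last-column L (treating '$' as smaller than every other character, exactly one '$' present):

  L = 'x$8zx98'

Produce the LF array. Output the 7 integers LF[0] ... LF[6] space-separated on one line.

Char counts: '$':1, '8':2, '9':1, 'x':2, 'z':1
C (first-col start): C('$')=0, C('8')=1, C('9')=3, C('x')=4, C('z')=6
L[0]='x': occ=0, LF[0]=C('x')+0=4+0=4
L[1]='$': occ=0, LF[1]=C('$')+0=0+0=0
L[2]='8': occ=0, LF[2]=C('8')+0=1+0=1
L[3]='z': occ=0, LF[3]=C('z')+0=6+0=6
L[4]='x': occ=1, LF[4]=C('x')+1=4+1=5
L[5]='9': occ=0, LF[5]=C('9')+0=3+0=3
L[6]='8': occ=1, LF[6]=C('8')+1=1+1=2

Answer: 4 0 1 6 5 3 2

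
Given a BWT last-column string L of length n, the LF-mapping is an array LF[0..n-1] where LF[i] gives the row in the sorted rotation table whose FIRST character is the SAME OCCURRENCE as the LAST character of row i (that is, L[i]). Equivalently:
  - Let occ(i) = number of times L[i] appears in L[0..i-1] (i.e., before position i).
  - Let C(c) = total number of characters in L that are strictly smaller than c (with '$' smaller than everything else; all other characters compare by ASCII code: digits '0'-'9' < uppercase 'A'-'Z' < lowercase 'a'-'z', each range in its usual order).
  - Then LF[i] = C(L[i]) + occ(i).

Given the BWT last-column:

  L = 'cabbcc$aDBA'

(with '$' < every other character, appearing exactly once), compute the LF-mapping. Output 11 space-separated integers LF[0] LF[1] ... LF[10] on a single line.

Answer: 8 4 6 7 9 10 0 5 3 2 1

Derivation:
Char counts: '$':1, 'A':1, 'B':1, 'D':1, 'a':2, 'b':2, 'c':3
C (first-col start): C('$')=0, C('A')=1, C('B')=2, C('D')=3, C('a')=4, C('b')=6, C('c')=8
L[0]='c': occ=0, LF[0]=C('c')+0=8+0=8
L[1]='a': occ=0, LF[1]=C('a')+0=4+0=4
L[2]='b': occ=0, LF[2]=C('b')+0=6+0=6
L[3]='b': occ=1, LF[3]=C('b')+1=6+1=7
L[4]='c': occ=1, LF[4]=C('c')+1=8+1=9
L[5]='c': occ=2, LF[5]=C('c')+2=8+2=10
L[6]='$': occ=0, LF[6]=C('$')+0=0+0=0
L[7]='a': occ=1, LF[7]=C('a')+1=4+1=5
L[8]='D': occ=0, LF[8]=C('D')+0=3+0=3
L[9]='B': occ=0, LF[9]=C('B')+0=2+0=2
L[10]='A': occ=0, LF[10]=C('A')+0=1+0=1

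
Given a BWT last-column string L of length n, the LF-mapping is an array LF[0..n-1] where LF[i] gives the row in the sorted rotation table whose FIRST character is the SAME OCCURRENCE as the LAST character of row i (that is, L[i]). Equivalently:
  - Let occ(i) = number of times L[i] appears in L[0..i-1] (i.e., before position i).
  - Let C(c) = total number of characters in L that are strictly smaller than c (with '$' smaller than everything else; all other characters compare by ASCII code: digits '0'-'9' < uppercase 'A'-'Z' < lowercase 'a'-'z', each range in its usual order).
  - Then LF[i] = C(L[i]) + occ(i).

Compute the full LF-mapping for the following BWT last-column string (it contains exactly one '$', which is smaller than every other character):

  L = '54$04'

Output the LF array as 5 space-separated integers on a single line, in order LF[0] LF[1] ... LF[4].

Answer: 4 2 0 1 3

Derivation:
Char counts: '$':1, '0':1, '4':2, '5':1
C (first-col start): C('$')=0, C('0')=1, C('4')=2, C('5')=4
L[0]='5': occ=0, LF[0]=C('5')+0=4+0=4
L[1]='4': occ=0, LF[1]=C('4')+0=2+0=2
L[2]='$': occ=0, LF[2]=C('$')+0=0+0=0
L[3]='0': occ=0, LF[3]=C('0')+0=1+0=1
L[4]='4': occ=1, LF[4]=C('4')+1=2+1=3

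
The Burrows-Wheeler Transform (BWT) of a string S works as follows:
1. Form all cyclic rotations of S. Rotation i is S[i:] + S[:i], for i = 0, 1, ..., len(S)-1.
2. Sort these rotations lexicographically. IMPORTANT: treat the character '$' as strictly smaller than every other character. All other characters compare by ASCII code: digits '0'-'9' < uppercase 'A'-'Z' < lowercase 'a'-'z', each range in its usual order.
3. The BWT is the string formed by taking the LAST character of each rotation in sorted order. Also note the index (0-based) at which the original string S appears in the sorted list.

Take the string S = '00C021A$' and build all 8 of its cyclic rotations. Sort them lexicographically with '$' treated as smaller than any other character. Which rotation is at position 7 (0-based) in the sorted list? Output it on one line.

Answer: C021A$00

Derivation:
All 8 rotations (rotation i = S[i:]+S[:i]):
  rot[0] = 00C021A$
  rot[1] = 0C021A$0
  rot[2] = C021A$00
  rot[3] = 021A$00C
  rot[4] = 21A$00C0
  rot[5] = 1A$00C02
  rot[6] = A$00C021
  rot[7] = $00C021A
Sorted (with $ < everything):
  sorted[0] = $00C021A
  sorted[1] = 00C021A$
  sorted[2] = 021A$00C
  sorted[3] = 0C021A$0
  sorted[4] = 1A$00C02
  sorted[5] = 21A$00C0
  sorted[6] = A$00C021
  sorted[7] = C021A$00
sorted[7] = C021A$00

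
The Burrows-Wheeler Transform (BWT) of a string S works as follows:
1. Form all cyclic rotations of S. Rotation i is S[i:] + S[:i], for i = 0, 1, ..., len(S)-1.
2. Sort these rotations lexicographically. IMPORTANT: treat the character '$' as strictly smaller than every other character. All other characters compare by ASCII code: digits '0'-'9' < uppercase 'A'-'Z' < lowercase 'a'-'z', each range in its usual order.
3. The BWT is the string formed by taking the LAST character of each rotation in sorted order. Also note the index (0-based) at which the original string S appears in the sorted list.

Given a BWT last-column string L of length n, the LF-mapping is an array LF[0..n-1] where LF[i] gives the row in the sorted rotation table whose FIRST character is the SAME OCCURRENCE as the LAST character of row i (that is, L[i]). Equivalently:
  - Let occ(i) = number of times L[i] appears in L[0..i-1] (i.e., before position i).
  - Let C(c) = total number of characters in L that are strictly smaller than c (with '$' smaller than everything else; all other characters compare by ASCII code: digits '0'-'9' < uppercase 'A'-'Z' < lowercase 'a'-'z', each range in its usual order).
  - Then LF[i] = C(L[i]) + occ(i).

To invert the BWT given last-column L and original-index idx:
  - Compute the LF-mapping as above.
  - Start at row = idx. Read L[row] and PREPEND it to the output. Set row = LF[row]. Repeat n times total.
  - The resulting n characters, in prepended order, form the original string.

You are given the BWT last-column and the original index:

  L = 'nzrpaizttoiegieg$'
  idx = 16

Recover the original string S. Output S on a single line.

LF mapping: 9 15 12 11 1 6 16 13 14 10 7 2 4 8 3 5 0
Walk LF starting at row 16, prepending L[row]:
  step 1: row=16, L[16]='$', prepend. Next row=LF[16]=0
  step 2: row=0, L[0]='n', prepend. Next row=LF[0]=9
  step 3: row=9, L[9]='o', prepend. Next row=LF[9]=10
  step 4: row=10, L[10]='i', prepend. Next row=LF[10]=7
  step 5: row=7, L[7]='t', prepend. Next row=LF[7]=13
  step 6: row=13, L[13]='i', prepend. Next row=LF[13]=8
  step 7: row=8, L[8]='t', prepend. Next row=LF[8]=14
  step 8: row=14, L[14]='e', prepend. Next row=LF[14]=3
  step 9: row=3, L[3]='p', prepend. Next row=LF[3]=11
  step 10: row=11, L[11]='e', prepend. Next row=LF[11]=2
  step 11: row=2, L[2]='r', prepend. Next row=LF[2]=12
  step 12: row=12, L[12]='g', prepend. Next row=LF[12]=4
  step 13: row=4, L[4]='a', prepend. Next row=LF[4]=1
  step 14: row=1, L[1]='z', prepend. Next row=LF[1]=15
  step 15: row=15, L[15]='g', prepend. Next row=LF[15]=5
  step 16: row=5, L[5]='i', prepend. Next row=LF[5]=6
  step 17: row=6, L[6]='z', prepend. Next row=LF[6]=16
Reversed output: zigzagrepetition$

Answer: zigzagrepetition$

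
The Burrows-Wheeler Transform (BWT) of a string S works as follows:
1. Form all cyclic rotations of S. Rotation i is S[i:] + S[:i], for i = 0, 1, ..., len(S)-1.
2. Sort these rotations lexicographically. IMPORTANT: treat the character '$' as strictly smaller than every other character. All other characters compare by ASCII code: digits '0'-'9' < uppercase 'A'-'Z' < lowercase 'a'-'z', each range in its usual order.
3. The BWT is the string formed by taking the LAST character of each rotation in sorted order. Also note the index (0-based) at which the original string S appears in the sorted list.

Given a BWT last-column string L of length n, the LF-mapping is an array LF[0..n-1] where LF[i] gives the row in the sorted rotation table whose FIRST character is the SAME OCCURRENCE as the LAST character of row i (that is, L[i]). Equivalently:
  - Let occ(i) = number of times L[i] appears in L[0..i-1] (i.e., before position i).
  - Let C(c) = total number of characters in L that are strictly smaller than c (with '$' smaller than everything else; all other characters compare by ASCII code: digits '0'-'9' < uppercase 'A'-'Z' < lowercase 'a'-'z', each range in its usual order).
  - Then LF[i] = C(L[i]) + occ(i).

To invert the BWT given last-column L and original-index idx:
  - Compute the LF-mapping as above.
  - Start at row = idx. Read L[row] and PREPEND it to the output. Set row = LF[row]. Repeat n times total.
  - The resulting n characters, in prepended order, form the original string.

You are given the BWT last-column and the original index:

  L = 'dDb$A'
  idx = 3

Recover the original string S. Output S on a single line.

Answer: bDAd$

Derivation:
LF mapping: 4 2 3 0 1
Walk LF starting at row 3, prepending L[row]:
  step 1: row=3, L[3]='$', prepend. Next row=LF[3]=0
  step 2: row=0, L[0]='d', prepend. Next row=LF[0]=4
  step 3: row=4, L[4]='A', prepend. Next row=LF[4]=1
  step 4: row=1, L[1]='D', prepend. Next row=LF[1]=2
  step 5: row=2, L[2]='b', prepend. Next row=LF[2]=3
Reversed output: bDAd$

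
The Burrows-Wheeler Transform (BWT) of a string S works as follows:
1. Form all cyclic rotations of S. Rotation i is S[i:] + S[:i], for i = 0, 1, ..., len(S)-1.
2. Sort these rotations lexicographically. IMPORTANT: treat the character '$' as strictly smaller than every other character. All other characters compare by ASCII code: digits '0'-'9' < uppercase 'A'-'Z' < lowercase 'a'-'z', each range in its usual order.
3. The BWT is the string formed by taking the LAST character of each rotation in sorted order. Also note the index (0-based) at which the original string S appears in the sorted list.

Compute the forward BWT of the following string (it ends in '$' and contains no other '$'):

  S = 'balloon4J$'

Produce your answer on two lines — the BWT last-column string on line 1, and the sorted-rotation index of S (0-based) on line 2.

All 10 rotations (rotation i = S[i:]+S[:i]):
  rot[0] = balloon4J$
  rot[1] = alloon4J$b
  rot[2] = lloon4J$ba
  rot[3] = loon4J$bal
  rot[4] = oon4J$ball
  rot[5] = on4J$ballo
  rot[6] = n4J$balloo
  rot[7] = 4J$balloon
  rot[8] = J$balloon4
  rot[9] = $balloon4J
Sorted (with $ < everything):
  sorted[0] = $balloon4J  (last char: 'J')
  sorted[1] = 4J$balloon  (last char: 'n')
  sorted[2] = J$balloon4  (last char: '4')
  sorted[3] = alloon4J$b  (last char: 'b')
  sorted[4] = balloon4J$  (last char: '$')
  sorted[5] = lloon4J$ba  (last char: 'a')
  sorted[6] = loon4J$bal  (last char: 'l')
  sorted[7] = n4J$balloo  (last char: 'o')
  sorted[8] = on4J$ballo  (last char: 'o')
  sorted[9] = oon4J$ball  (last char: 'l')
Last column: Jn4b$alool
Original string S is at sorted index 4

Answer: Jn4b$alool
4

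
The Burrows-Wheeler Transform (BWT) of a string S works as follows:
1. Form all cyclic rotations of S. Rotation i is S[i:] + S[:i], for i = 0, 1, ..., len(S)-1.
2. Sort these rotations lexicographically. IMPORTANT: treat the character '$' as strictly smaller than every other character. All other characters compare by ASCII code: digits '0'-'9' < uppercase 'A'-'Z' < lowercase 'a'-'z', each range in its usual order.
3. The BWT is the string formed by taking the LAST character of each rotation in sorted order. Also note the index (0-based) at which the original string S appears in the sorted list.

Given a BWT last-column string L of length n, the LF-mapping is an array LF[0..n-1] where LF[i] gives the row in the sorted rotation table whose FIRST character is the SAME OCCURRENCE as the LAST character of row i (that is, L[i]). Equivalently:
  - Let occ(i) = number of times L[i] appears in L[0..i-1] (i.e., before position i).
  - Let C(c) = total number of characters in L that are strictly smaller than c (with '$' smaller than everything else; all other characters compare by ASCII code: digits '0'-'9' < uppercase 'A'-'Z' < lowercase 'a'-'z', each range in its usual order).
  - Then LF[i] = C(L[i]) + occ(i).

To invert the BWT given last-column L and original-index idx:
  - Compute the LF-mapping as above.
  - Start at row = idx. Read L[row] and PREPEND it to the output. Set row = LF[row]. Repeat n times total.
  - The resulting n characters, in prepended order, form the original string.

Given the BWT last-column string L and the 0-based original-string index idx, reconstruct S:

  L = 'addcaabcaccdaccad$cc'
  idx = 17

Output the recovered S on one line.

Answer: daacaacccdcccbacdda$

Derivation:
LF mapping: 1 16 17 8 2 3 7 9 4 10 11 18 5 12 13 6 19 0 14 15
Walk LF starting at row 17, prepending L[row]:
  step 1: row=17, L[17]='$', prepend. Next row=LF[17]=0
  step 2: row=0, L[0]='a', prepend. Next row=LF[0]=1
  step 3: row=1, L[1]='d', prepend. Next row=LF[1]=16
  step 4: row=16, L[16]='d', prepend. Next row=LF[16]=19
  step 5: row=19, L[19]='c', prepend. Next row=LF[19]=15
  step 6: row=15, L[15]='a', prepend. Next row=LF[15]=6
  step 7: row=6, L[6]='b', prepend. Next row=LF[6]=7
  step 8: row=7, L[7]='c', prepend. Next row=LF[7]=9
  step 9: row=9, L[9]='c', prepend. Next row=LF[9]=10
  step 10: row=10, L[10]='c', prepend. Next row=LF[10]=11
  step 11: row=11, L[11]='d', prepend. Next row=LF[11]=18
  step 12: row=18, L[18]='c', prepend. Next row=LF[18]=14
  step 13: row=14, L[14]='c', prepend. Next row=LF[14]=13
  step 14: row=13, L[13]='c', prepend. Next row=LF[13]=12
  step 15: row=12, L[12]='a', prepend. Next row=LF[12]=5
  step 16: row=5, L[5]='a', prepend. Next row=LF[5]=3
  step 17: row=3, L[3]='c', prepend. Next row=LF[3]=8
  step 18: row=8, L[8]='a', prepend. Next row=LF[8]=4
  step 19: row=4, L[4]='a', prepend. Next row=LF[4]=2
  step 20: row=2, L[2]='d', prepend. Next row=LF[2]=17
Reversed output: daacaacccdcccbacdda$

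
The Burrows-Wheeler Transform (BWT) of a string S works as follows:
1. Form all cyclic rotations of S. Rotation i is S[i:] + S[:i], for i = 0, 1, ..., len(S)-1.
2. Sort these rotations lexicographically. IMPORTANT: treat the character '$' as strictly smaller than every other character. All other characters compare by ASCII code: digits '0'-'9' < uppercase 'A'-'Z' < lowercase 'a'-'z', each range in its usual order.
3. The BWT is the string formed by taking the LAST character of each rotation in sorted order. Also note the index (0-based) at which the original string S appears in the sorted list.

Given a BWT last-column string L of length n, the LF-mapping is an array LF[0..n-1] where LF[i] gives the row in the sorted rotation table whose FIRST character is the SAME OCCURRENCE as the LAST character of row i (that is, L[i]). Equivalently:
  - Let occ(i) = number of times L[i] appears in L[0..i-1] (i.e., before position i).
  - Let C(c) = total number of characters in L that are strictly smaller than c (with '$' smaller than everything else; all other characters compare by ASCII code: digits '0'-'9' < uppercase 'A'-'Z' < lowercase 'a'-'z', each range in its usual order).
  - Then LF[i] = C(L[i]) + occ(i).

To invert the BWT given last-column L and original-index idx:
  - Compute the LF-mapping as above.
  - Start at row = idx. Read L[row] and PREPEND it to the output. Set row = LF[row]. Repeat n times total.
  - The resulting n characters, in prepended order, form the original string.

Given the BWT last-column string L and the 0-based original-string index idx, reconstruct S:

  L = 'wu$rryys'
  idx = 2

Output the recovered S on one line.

Answer: rursyyw$

Derivation:
LF mapping: 5 4 0 1 2 6 7 3
Walk LF starting at row 2, prepending L[row]:
  step 1: row=2, L[2]='$', prepend. Next row=LF[2]=0
  step 2: row=0, L[0]='w', prepend. Next row=LF[0]=5
  step 3: row=5, L[5]='y', prepend. Next row=LF[5]=6
  step 4: row=6, L[6]='y', prepend. Next row=LF[6]=7
  step 5: row=7, L[7]='s', prepend. Next row=LF[7]=3
  step 6: row=3, L[3]='r', prepend. Next row=LF[3]=1
  step 7: row=1, L[1]='u', prepend. Next row=LF[1]=4
  step 8: row=4, L[4]='r', prepend. Next row=LF[4]=2
Reversed output: rursyyw$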